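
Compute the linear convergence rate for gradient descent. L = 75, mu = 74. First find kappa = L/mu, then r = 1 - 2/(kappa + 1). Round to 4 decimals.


Step 1: Compute the condition number.
kappa = L/mu = 75/74 = 1.0135
Step 2: Compute the convergence rate.
r = 1 - 2/(kappa + 1) = 1 - 2*mu/(L + mu) = (L - mu)/(L + mu) = 1/149 = 0.0067


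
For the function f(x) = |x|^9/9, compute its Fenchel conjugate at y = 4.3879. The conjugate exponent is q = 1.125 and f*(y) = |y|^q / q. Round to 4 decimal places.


The conjugate exponent q satisfies 1/p + 1/q = 1.
p = 9, so q = 9/(9 - 1) = 1.125
|y|^q = 4.3879^1.125 = 5.2788
f*(4.3879) = 5.2788 / 1.125 = 4.6923


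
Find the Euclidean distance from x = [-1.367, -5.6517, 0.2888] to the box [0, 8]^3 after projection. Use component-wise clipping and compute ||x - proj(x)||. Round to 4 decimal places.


Project each component onto [0, 8].
clip(-1.367) = 0.0, clip(-5.6517) = 0.0, clip(0.2888) = 0.2888
Projection = [0.0, 0.0, 0.2888]
Squared diffs: [1.8687, 31.9417, 0.0]
Distance = sqrt(33.8104) = 5.8147


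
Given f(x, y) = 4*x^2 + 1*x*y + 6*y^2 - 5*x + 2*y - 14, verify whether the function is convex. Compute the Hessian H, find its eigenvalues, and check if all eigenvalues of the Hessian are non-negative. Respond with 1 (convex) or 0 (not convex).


The Hessian of f(x,y) = 4*x^2 + 1*x*y + 6*y^2 - 5*x + 2*y - 14 is:
H = [[8, 1], [1, 12]]
Trace = 8 + 12 = 20
Determinant = 8*12 - (1)^2 = 95
Discriminant = (20)^2 - 4*95 = 20.0
Eigenvalues: lambda_1 = 7.7639, lambda_2 = 12.2361
The function is convex.

1


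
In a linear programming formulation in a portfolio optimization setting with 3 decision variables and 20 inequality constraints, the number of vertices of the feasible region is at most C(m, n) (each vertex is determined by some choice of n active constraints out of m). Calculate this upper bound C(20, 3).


Each vertex corresponds to some choice of n active constraints out of m, so the number of vertices is at most C(m, n) = m! / (n!(m-n)!).
m = 20, n = 3
Numerator: 20 * 19 * 18
Denominator: 3! = 6
C(20, 3) = 1140


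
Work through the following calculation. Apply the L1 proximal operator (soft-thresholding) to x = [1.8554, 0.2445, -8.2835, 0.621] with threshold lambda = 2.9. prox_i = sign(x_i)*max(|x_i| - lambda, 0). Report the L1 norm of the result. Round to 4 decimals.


Soft-thresholding with lambda = 2.9:
prox(1.8554) = sign(1.8554)*max(|1.8554| - 2.9, 0) = 0.0
prox(0.2445) = sign(0.2445)*max(|0.2445| - 2.9, 0) = 0.0
prox(-8.2835) = sign(-8.2835)*max(|-8.2835| - 2.9, 0) = -5.3835
prox(0.621) = sign(0.621)*max(|0.621| - 2.9, 0) = 0.0
prox(x) = [0.0, 0.0, -5.3835, 0.0]
||prox(x)||_1 = 0.0 + 0.0 + 5.3835 + 0.0 = 5.3835


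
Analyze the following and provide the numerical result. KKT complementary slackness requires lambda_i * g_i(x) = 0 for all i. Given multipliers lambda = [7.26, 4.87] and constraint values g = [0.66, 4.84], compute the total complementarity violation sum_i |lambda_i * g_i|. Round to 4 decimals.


KKT complementary slackness check:
lambda_1 * g_1 = 7.26 * 0.66 = 4.7916
lambda_2 * g_2 = 4.87 * 4.84 = 23.5708
Total violation = 4.7916 + 23.5708 = 28.3624


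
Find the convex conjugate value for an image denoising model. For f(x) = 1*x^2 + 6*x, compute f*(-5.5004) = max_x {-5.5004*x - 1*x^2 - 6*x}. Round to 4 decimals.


f*(y) = sup_x {y*x - a*x^2 - b*x} = sup_x {(y-b)*x - a*x^2}
FOC: (y - b) - 2a*x = 0 => x* = (y - b)/(2a)
x* = (-5.5004 - 6)/(2*1) = -5.7502
f*(-5.5004) = (y-b)^2/(4a) = (-5.5004 - 6)^2/(4*1)
= 132.2592/4 = 33.0648


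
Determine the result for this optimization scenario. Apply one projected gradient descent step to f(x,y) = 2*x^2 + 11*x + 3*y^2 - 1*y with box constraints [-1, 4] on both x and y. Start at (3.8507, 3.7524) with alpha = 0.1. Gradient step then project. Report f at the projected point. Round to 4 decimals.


Step 1: Compute gradient at (3.8507, 3.7524).
grad_x = 2*2*3.8507 + 11 = 26.4028
grad_y = 2*3*3.7524 - 1 = 21.5144
Step 2: Gradient step.
x_raw = 3.8507 - 0.1*26.4028 = 1.2104
y_raw = 3.7524 - 0.1*21.5144 = 1.601
Step 3: Project onto [-1, 4].
x_proj = clip(1.2104) = 1.2104
y_proj = clip(1.601) = 1.601
Step 4: Evaluate f.
f(1.2104, 1.601) = 22.3331


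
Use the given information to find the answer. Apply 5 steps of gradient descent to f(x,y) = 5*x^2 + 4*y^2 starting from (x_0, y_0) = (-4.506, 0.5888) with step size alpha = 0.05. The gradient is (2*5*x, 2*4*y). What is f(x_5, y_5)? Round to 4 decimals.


Gradient descent on f(x,y) = 5*x^2 + 4*y^2.
Starting point: (-4.506, 0.5888), alpha = 0.05
Step 1: grad_x = 2*5*-4.506 = -45.06, grad_y = 2*4*0.5888 = 4.7104
  x_1 = -4.506 - 0.05*-45.06 = -2.253
  y_1 = 0.5888 - 0.05*4.7104 = 0.3533
Step 2: grad_x = 2*5*-2.253 = -22.53, grad_y = 2*4*0.3533 = 2.8262
  x_2 = -2.253 - 0.05*-22.53 = -1.1265
  y_2 = 0.3533 - 0.05*2.8262 = 0.212
Step 3: grad_x = 2*5*-1.1265 = -11.265, grad_y = 2*4*0.212 = 1.6957
  x_3 = -1.1265 - 0.05*-11.265 = -0.5633
  y_3 = 0.212 - 0.05*1.6957 = 0.1272
Step 4: grad_x = 2*5*-0.5633 = -5.6325, grad_y = 2*4*0.1272 = 1.0174
  x_4 = -0.5633 - 0.05*-5.6325 = -0.2816
  y_4 = 0.1272 - 0.05*1.0174 = 0.0763
Step 5: grad_x = 2*5*-0.2816 = -2.8163, grad_y = 2*4*0.0763 = 0.6105
  x_5 = -0.2816 - 0.05*-2.8163 = -0.1408
  y_5 = 0.0763 - 0.05*0.6105 = 0.0458
f(-0.1408, 0.0458) = 5*(-0.1408)^2 + 4*0.0458^2 = 0.1075


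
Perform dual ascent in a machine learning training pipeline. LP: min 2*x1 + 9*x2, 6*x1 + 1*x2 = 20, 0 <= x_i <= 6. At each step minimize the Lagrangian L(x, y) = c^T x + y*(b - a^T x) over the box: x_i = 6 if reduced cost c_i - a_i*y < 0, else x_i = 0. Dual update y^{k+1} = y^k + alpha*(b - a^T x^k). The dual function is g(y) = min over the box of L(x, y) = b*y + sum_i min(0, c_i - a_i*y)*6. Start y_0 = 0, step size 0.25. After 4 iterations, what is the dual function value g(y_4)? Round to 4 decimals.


Dual ascent for LP: min 2*x1 + 9*x2, 6*x1 + 1*x2 = 20, 0 <= x_i <= 6
Step 1: y^k = 0.0, reduced costs: (2.0, 9.0)
  x^k = (0.0, 0.0), subgradient = b - a^T x = 20.0
  y^{k+1} = 0.0 + 0.25*20.0 = 5.0
Step 2: y^k = 5.0, reduced costs: (-28.0, 4.0)
  x^k = (6.0, 0.0), subgradient = b - a^T x = -16.0
  y^{k+1} = 5.0 + 0.25*-16.0 = 1.0
Step 3: y^k = 1.0, reduced costs: (-4.0, 8.0)
  x^k = (6.0, 0.0), subgradient = b - a^T x = -16.0
  y^{k+1} = 1.0 + 0.25*-16.0 = -3.0
Step 4: y^k = -3.0, reduced costs: (20.0, 12.0)
  x^k = (0.0, 0.0), subgradient = b - a^T x = 20.0
  y^{k+1} = -3.0 + 0.25*20.0 = 2.0
Dual objective at y_4 = 2.0: reduced costs (-10.0, 7.0), box minimizer x = (6.0, 0.0)
g(y_4) = b*y + (c1 - a1*y)*x1 + (c2 - a2*y)*x2 = 20*2.0 + (-10.0)*6.0 + 7.0*0.0 = 40.0 - 60.0 + 0.0 = -20.0


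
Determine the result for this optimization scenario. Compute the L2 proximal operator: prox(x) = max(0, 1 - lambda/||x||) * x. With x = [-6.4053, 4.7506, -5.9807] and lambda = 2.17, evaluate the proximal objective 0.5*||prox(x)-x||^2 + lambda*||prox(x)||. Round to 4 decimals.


Step 1: Compute ||x||.
||x|| = 9.9682
Step 2: Compute scaling factor.
scale = max(0, 1 - 2.17/9.9682) = 0.7823
Step 3: prox(x) = [-5.0109, 3.7164, -4.6787]
||prox(x)|| = 7.7982
Step 4: Proximal objective.
0.5*||prox-x||^2 = 2.3545
lambda*||prox|| = 16.9221
Total = 19.2765


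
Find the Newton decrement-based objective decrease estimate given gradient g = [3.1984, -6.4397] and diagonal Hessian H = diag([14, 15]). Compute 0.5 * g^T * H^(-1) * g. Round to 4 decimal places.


Step 1: H is diagonal, so H^(-1) * g = [0.2285, -0.4293].
Step 2: g^T H^(-1) g = sum_i g_i^2 / H_ii
  = (3.1984)^2/14 + (-6.4397)^2/15
  = 0.7307 + 2.7646 = 3.4953
Step 3: Objective decrease = 0.5 * g^T H^(-1) g = 1.7477


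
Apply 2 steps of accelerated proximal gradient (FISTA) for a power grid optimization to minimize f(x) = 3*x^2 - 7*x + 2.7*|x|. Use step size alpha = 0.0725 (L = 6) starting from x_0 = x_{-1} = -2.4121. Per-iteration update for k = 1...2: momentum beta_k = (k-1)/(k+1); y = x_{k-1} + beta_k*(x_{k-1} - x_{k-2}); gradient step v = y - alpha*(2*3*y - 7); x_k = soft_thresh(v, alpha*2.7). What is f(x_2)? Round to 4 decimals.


FISTA on f(x) = 3*x^2 - 7*x + 2.7*|x|
L = 6, alpha = 0.0725
Iteration 1: beta = 0.0, y = -2.4121 + 0.0*(-2.4121 + 2.4121) = -2.4121
  grad(y) = -21.4726, v = y - alpha*grad = -0.8553
  prox(v) = soft_thresh(-0.8553, 0.1958) = -0.6596
Iteration 2: beta = 0.3333, y = -0.6596 + 0.3333*(-0.6596 + 2.4121) = -0.0754
  grad(y) = -7.4525, v = y - alpha*grad = 0.4649
  prox(v) = soft_thresh(0.4649, 0.1958) = 0.2691
f(x_2) = 3*0.2691^2 - 7*0.2691 + 2.7*|0.2691| = -0.94


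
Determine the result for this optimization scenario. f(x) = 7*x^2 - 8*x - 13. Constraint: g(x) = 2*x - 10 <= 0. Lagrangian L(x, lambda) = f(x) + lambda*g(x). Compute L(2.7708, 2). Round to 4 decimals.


Step 1: Evaluate f(x).
f(2.7708) = 7*2.7708^2 - 8*2.7708 - 13 = 18.5749
Step 2: Evaluate g(x).
g(2.7708) = 2*2.7708 - 10 = -4.4584
Step 3: Compute Lagrangian.
L = 18.5749 + 2*-4.4584 = 9.6581


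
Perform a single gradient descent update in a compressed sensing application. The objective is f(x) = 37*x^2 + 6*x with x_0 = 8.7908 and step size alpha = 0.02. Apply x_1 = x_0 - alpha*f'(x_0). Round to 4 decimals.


We compute the gradient at x_0 and apply the update.
f'(x) = 74*x + 6
f'(8.7908) = 74*8.7908 + 6 = 656.5192
x_1 = 8.7908 - 0.02*656.5192 = -4.3396


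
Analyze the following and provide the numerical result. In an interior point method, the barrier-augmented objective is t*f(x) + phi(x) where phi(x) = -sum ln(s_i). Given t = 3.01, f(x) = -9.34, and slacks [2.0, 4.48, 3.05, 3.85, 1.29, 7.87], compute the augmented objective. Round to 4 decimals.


Step 1: Compute log-barrier.
ln values: [0.6931, 1.4996, 1.1151, 1.3481, 0.2546, 2.0631]
phi = -(0.6931 + 1.4996 + 1.1151 + 1.3481 + 0.2546 + 2.0631) = -6.9737
Step 2: Compute augmented objective.
t*f(x) = 3.01*-9.34 = -28.1134
Total = -28.1134 - 6.9737 = -35.0871


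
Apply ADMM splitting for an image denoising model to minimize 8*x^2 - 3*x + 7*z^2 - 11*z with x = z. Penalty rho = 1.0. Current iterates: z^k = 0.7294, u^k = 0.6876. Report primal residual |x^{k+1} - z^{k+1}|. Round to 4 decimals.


ADMM iteration with rho = 1.0, z^k = 0.7294, u^k = 0.6876
Step 1: x-update.
Minimize 8*x^2 - 3*x + (1.0/2)*(x - 0.7294 + 0.6876)^2
FOC: (2*8 + 1.0)*x = 3 + 1.0*(0.7294 - 0.6876)
x^{k+1} = 0.1789
Step 2: z-update.
Minimize 7*z^2 - 11*z + (1.0/2)*(0.1789 - z + 0.6876)^2
FOC: (2*7 + 1.0)*z = 11 + 1.0*(0.1789 + 0.6876)
z^{k+1} = 0.7911
Step 3: u-update.
u^{k+1} = 0.6876 + 0.1789 - 0.7911 = 0.0754
Step 4: Primal residual = |0.1789 - 0.7911| = 0.6122


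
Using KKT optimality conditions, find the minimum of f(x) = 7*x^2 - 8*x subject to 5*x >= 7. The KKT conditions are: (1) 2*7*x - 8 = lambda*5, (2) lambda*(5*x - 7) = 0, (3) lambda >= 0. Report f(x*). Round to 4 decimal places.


Step 1: Try lambda = 0 (constraint inactive).
x_unc = 8/(2*7) = 0.5714
Check: 5*0.5714 = 2.857 < 7 -- violated!
Step 2: Constraint must be active: 5*x = 7
x* = 7/5 = 1.4
lambda = (2*7*1.4 - 8)/5 = 2.32
Step 3: Compute optimal value.
f(x*) = 7*1.4^2 - 8*1.4 = 2.52


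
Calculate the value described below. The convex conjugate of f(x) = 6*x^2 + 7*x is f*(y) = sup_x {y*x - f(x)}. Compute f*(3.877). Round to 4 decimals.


f*(y) = sup_x {y*x - a*x^2 - b*x} = sup_x {(y-b)*x - a*x^2}
FOC: (y - b) - 2a*x = 0 => x* = (y - b)/(2a)
x* = (3.877 - 7)/(2*6) = -0.2603
f*(3.877) = (y-b)^2/(4a) = (3.877 - 7)^2/(4*6)
= 9.7531/24 = 0.4064


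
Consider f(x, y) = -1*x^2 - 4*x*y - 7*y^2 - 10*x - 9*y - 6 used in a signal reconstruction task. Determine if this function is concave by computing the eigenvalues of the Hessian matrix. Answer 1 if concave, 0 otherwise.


The Hessian of f(x,y) = -1*x^2 - 4*x*y - 7*y^2 - 10*x - 9*y - 6 is:
H = [[-2, -4], [-4, -14]]
Trace = -2 - 14 = -16
Determinant = -2*-14 - (-4)^2 = 12
Discriminant = (-16)^2 - 4*12 = 208.0
Eigenvalues: lambda_1 = -15.2111, lambda_2 = -0.7889
The function is concave.

1


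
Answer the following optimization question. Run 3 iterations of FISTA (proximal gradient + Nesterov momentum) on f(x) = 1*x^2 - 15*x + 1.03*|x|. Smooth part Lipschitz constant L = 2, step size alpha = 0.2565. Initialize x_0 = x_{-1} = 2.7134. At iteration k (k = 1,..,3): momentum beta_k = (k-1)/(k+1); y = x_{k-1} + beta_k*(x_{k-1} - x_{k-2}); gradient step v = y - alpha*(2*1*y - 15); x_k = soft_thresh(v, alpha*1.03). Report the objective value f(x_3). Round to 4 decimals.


FISTA on f(x) = 1*x^2 - 15*x + 1.03*|x|
L = 2, alpha = 0.2565
Iteration 1: beta = 0.0, y = 2.7134 + 0.0*(2.7134 - 2.7134) = 2.7134
  grad(y) = -9.5732, v = y - alpha*grad = 5.1689
  prox(v) = soft_thresh(5.1689, 0.2642) = 4.9047
Iteration 2: beta = 0.3333, y = 4.9047 + 0.3333*(4.9047 - 2.7134) = 5.6352
  grad(y) = -3.7297, v = y - alpha*grad = 6.5918
  prox(v) = soft_thresh(6.5918, 0.2642) = 6.3276
Iteration 3: beta = 0.5, y = 6.3276 + 0.5*(6.3276 - 4.9047) = 7.0391
  grad(y) = -0.9218, v = y - alpha*grad = 7.2755
  prox(v) = soft_thresh(7.2755, 0.2642) = 7.0113
f(x_3) = 1*7.0113^2 - 15*7.0113 + 1.03*|7.0113| = -48.7895


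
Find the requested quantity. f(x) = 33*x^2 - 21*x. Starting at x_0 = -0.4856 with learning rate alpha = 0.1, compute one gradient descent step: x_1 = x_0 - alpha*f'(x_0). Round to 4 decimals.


We compute the gradient at x_0 and apply the update.
f'(x) = 66*x - 21
f'(-0.4856) = 66*-0.4856 - 21 = -53.0496
x_1 = -0.4856 - 0.1*-53.0496 = 4.8194


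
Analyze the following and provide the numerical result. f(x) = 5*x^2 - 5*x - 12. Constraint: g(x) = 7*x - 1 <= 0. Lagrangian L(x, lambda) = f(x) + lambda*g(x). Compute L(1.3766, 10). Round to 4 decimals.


Step 1: Evaluate f(x).
f(1.3766) = 5*1.3766^2 - 5*1.3766 - 12 = -9.4079
Step 2: Evaluate g(x).
g(1.3766) = 7*1.3766 - 1 = 8.6362
Step 3: Compute Lagrangian.
L = -9.4079 + 10*8.6362 = 76.9541


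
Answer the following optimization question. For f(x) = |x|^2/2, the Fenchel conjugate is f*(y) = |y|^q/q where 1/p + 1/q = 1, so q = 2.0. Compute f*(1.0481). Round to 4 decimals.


The conjugate exponent q satisfies 1/p + 1/q = 1.
p = 2, so q = 2/(2 - 1) = 2.0
|y|^q = 1.0481^2.0 = 1.0985
f*(1.0481) = 1.0985 / 2.0 = 0.5493


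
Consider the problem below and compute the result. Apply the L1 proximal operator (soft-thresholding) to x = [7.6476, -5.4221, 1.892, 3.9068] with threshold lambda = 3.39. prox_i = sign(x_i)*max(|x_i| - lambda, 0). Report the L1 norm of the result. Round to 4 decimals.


Soft-thresholding with lambda = 3.39:
prox(7.6476) = sign(7.6476)*max(|7.6476| - 3.39, 0) = 4.2576
prox(-5.4221) = sign(-5.4221)*max(|-5.4221| - 3.39, 0) = -2.0321
prox(1.892) = sign(1.892)*max(|1.892| - 3.39, 0) = 0.0
prox(3.9068) = sign(3.9068)*max(|3.9068| - 3.39, 0) = 0.5168
prox(x) = [4.2576, -2.0321, 0.0, 0.5168]
||prox(x)||_1 = 4.2576 + 2.0321 + 0.0 + 0.5168 = 6.8065


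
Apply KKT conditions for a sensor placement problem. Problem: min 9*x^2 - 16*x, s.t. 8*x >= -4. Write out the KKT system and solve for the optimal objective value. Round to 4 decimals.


Step 1: Try lambda = 0 (constraint inactive).
Stationarity: 2*9*x - 16 = 0
x* = 16/(2*9) = 8/9 = 0.8889 (rounded; the exact value 8/9 is used below)
Check constraint: 8*0.8889 = 7.1112 >= -4 -- satisfied.
Step 2: Compute optimal value.
f(x*) = 9*(8/9)^2 - 16*(8/9) = -7.1111


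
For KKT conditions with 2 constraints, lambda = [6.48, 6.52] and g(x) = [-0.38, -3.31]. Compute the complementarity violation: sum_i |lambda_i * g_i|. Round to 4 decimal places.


KKT complementary slackness check:
lambda_1 * g_1 = 6.48 * -0.38 = -2.4624
lambda_2 * g_2 = 6.52 * -3.31 = -21.5812
Total violation = 2.4624 + 21.5812 = 24.0436


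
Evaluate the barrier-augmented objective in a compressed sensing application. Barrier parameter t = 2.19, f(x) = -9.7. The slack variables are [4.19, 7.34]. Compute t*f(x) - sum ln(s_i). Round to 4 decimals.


Step 1: Compute log-barrier.
ln values: [1.4327, 1.9933]
phi = -(1.4327 + 1.9933) = -3.426
Step 2: Compute augmented objective.
t*f(x) = 2.19*-9.7 = -21.243
Total = -21.243 - 3.426 = -24.669


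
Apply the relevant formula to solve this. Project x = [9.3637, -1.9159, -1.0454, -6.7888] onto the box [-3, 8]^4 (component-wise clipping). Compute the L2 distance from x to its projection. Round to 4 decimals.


Project each component onto [-3, 8].
clip(9.3637) = 8.0, clip(-1.9159) = -1.9159, clip(-1.0454) = -1.0454, clip(-6.7888) = -3.0
Projection = [8.0, -1.9159, -1.0454, -3.0]
Squared diffs: [1.8597, 0.0, 0.0, 14.355]
Distance = sqrt(16.2147) = 4.0267


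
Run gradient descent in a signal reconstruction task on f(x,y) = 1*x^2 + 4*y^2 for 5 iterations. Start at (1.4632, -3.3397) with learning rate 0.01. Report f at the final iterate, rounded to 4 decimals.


Gradient descent on f(x,y) = 1*x^2 + 4*y^2.
Starting point: (1.4632, -3.3397), alpha = 0.01
Step 1: grad_x = 2*1*1.4632 = 2.9264, grad_y = 2*4*-3.3397 = -26.7176
  x_1 = 1.4632 - 0.01*2.9264 = 1.4339
  y_1 = -3.3397 - 0.01*-26.7176 = -3.0725
Step 2: grad_x = 2*1*1.4339 = 2.8679, grad_y = 2*4*-3.0725 = -24.5802
  x_2 = 1.4339 - 0.01*2.8679 = 1.4053
  y_2 = -3.0725 - 0.01*-24.5802 = -2.8267
Step 3: grad_x = 2*1*1.4053 = 2.8105, grad_y = 2*4*-2.8267 = -22.6138
  x_3 = 1.4053 - 0.01*2.8105 = 1.3772
  y_3 = -2.8267 - 0.01*-22.6138 = -2.6006
Step 4: grad_x = 2*1*1.3772 = 2.7543, grad_y = 2*4*-2.6006 = -20.8047
  x_4 = 1.3772 - 0.01*2.7543 = 1.3496
  y_4 = -2.6006 - 0.01*-20.8047 = -2.3925
Step 5: grad_x = 2*1*1.3496 = 2.6992, grad_y = 2*4*-2.3925 = -19.1403
  x_5 = 1.3496 - 0.01*2.6992 = 1.3226
  y_5 = -2.3925 - 0.01*-19.1403 = -2.2011
f(1.3226, -2.2011) = 1*1.3226^2 + 4*(-2.2011)^2 = 21.1293


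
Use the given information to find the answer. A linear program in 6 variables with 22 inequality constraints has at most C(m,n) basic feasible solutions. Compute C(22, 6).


Each vertex corresponds to some choice of n active constraints out of m, so the number of vertices is at most C(m, n) = m! / (n!(m-n)!).
m = 22, n = 6
Numerator: 22 * 21 * 20 * 19 * 18 * 17
Denominator: 6! = 720
C(22, 6) = 74613


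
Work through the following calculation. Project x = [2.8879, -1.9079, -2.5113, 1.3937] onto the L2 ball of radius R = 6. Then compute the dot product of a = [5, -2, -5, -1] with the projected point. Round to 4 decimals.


Step 1: Compute ||x|| (intermediates to 6 decimals).
||x|| = sqrt(2.8879^2 + (-1.9079)^2 + (-2.5113)^2 + 1.3937^2) = 4.497675
Step 2: Project.
Since ||x|| <= R, proj = x (no scaling needed).
proj(x) = [2.8879, -1.9079, -2.5113, 1.3937]
Step 3: Dot product.
a^T * proj(x) = 5*2.8879 - 2*(-1.9079) - 5*(-2.5113) - 1*1.3937 = 29.4181


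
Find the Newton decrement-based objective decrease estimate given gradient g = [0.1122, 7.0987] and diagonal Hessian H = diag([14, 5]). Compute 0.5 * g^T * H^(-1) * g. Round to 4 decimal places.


Step 1: H is diagonal, so H^(-1) * g = [0.008, 1.4197].
Step 2: g^T H^(-1) g = sum_i g_i^2 / H_ii
  = (0.1122)^2/14 + (7.0987)^2/5
  = 0.0009 + 10.0783 = 10.0792
Step 3: Objective decrease = 0.5 * g^T H^(-1) g = 5.0396


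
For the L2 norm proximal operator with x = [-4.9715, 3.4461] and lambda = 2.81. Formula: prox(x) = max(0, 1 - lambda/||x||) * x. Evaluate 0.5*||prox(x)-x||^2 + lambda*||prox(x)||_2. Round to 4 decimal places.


Step 1: Compute ||x||.
||x|| = 6.0491
Step 2: Compute scaling factor.
scale = max(0, 1 - 2.81/6.0491) = 0.5355
Step 3: prox(x) = [-2.6621, 1.8453]
||prox(x)|| = 3.2391
Step 4: Proximal objective.
0.5*||prox-x||^2 = 3.9481
lambda*||prox|| = 9.1019
Total = 13.0499


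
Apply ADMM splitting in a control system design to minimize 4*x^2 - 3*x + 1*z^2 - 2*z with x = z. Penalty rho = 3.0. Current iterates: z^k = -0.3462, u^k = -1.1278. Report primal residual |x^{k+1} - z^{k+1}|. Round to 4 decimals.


ADMM iteration with rho = 3.0, z^k = -0.3462, u^k = -1.1278
Step 1: x-update.
Minimize 4*x^2 - 3*x + (3.0/2)*(x + 0.3462 - 1.1278)^2
FOC: (2*4 + 3.0)*x = 3 + 3.0*(-0.3462 + 1.1278)
x^{k+1} = 0.4859
Step 2: z-update.
Minimize 1*z^2 - 2*z + (3.0/2)*(0.4859 - z - 1.1278)^2
FOC: (2*1 + 3.0)*z = 2 + 3.0*(0.4859 - 1.1278)
z^{k+1} = 0.0149
Step 3: u-update.
u^{k+1} = -1.1278 + 0.4859 - 0.0149 = -0.6568
Step 4: Primal residual = |0.4859 - 0.0149| = 0.471


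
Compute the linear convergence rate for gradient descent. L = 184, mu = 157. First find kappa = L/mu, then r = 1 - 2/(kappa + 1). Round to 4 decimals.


Step 1: Compute the condition number.
kappa = L/mu = 184/157 = 1.172
Step 2: Compute the convergence rate.
r = 1 - 2/(kappa + 1) = 1 - 2*mu/(L + mu) = (L - mu)/(L + mu) = 27/341 = 0.0792


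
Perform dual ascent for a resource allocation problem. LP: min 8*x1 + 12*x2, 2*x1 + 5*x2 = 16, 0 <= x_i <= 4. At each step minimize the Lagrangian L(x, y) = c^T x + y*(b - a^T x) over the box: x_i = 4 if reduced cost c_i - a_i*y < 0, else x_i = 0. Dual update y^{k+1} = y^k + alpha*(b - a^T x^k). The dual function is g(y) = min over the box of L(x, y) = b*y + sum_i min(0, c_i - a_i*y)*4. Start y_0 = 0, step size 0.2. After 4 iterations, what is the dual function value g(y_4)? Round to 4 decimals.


Dual ascent for LP: min 8*x1 + 12*x2, 2*x1 + 5*x2 = 16, 0 <= x_i <= 4
Step 1: y^k = 0.0, reduced costs: (8.0, 12.0)
  x^k = (0.0, 0.0), subgradient = b - a^T x = 16.0
  y^{k+1} = 0.0 + 0.2*16.0 = 3.2
Step 2: y^k = 3.2, reduced costs: (1.6, -4.0)
  x^k = (0.0, 4.0), subgradient = b - a^T x = -4.0
  y^{k+1} = 3.2 + 0.2*-4.0 = 2.4
Step 3: y^k = 2.4, reduced costs: (3.2, 0.0)
  x^k = (0.0, 0.0), subgradient = b - a^T x = 16.0
  y^{k+1} = 2.4 + 0.2*16.0 = 5.6
Step 4: y^k = 5.6, reduced costs: (-3.2, -16.0)
  x^k = (4.0, 4.0), subgradient = b - a^T x = -12.0
  y^{k+1} = 5.6 + 0.2*-12.0 = 3.2
Dual objective at y_4 = 3.2: reduced costs (1.6, -4.0), box minimizer x = (0.0, 4.0)
g(y_4) = b*y + (c1 - a1*y)*x1 + (c2 - a2*y)*x2 = 16*3.2 + 1.6*0.0 + (-4.0)*4.0 = 51.2 + 0.0 - 16.0 = 35.2


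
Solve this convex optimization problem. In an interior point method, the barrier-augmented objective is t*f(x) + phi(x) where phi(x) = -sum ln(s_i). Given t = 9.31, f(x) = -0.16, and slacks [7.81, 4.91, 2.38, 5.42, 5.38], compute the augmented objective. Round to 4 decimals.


Step 1: Compute log-barrier.
ln values: [2.0554, 1.5913, 0.8671, 1.6901, 1.6827]
phi = -(2.0554 + 1.5913 + 0.8671 + 1.6901 + 1.6827) = -7.8866
Step 2: Compute augmented objective.
t*f(x) = 9.31*-0.16 = -1.4896
Total = -1.4896 - 7.8866 = -9.3762


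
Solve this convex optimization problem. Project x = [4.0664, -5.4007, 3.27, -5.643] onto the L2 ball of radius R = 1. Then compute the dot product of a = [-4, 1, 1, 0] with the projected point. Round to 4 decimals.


Step 1: Compute ||x|| (intermediates to 6 decimals).
||x|| = sqrt(4.0664^2 + (-5.4007)^2 + 3.27^2 + (-5.643)^2) = 9.393589
Step 2: Project.
Since ||x|| > R, scale = R/||x|| = 1/9.393589 = 0.106456, proj(x) = scale * x
proj(x) = [0.432893, -0.574937, 0.348111, -0.600731]
Step 3: Dot product.
a^T * proj(x) = -4*0.432893 + 1*(-0.574937) + 1*0.348111 + 0*(-0.600731) = -1.9584


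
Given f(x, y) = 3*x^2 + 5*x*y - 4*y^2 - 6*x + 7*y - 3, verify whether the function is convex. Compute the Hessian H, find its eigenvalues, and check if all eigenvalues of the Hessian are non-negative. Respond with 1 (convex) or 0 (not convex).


The Hessian of f(x,y) = 3*x^2 + 5*x*y - 4*y^2 - 6*x + 7*y - 3 is:
H = [[6, 5], [5, -8]]
Trace = 6 - 8 = -2
Determinant = 6*-8 - (5)^2 = -73
Discriminant = (-2)^2 - 4*-73 = 296.0
Eigenvalues: lambda_1 = -9.6023, lambda_2 = 7.6023
The function is not convex.

0


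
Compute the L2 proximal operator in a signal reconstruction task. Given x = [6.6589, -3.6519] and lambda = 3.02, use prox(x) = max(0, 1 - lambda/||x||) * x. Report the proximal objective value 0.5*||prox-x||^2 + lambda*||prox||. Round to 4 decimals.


Step 1: Compute ||x||.
||x|| = 7.5946
Step 2: Compute scaling factor.
scale = max(0, 1 - 3.02/7.5946) = 0.6023
Step 3: prox(x) = [4.011, -2.1997]
||prox(x)|| = 4.5746
Step 4: Proximal objective.
0.5*||prox-x||^2 = 4.5602
lambda*||prox|| = 13.8153
Total = 18.3754


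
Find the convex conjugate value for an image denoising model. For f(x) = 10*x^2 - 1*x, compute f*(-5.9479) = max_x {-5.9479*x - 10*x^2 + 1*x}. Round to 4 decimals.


f*(y) = sup_x {y*x - a*x^2 - b*x} = sup_x {(y-b)*x - a*x^2}
FOC: (y - b) - 2a*x = 0 => x* = (y - b)/(2a)
x* = (-5.9479 + 1)/(2*10) = -0.2474
f*(-5.9479) = (y-b)^2/(4a) = (-5.9479 + 1)^2/(4*10)
= 24.4817/40 = 0.612


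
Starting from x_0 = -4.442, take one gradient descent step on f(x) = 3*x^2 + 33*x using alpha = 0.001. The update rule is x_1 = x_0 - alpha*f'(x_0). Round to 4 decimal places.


We compute the gradient at x_0 and apply the update.
f'(x) = 6*x + 33
f'(-4.442) = 6*-4.442 + 33 = 6.348
x_1 = -4.442 - 0.001*6.348 = -4.4483


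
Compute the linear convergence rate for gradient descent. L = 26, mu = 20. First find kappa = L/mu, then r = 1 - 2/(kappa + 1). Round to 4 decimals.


Step 1: Compute the condition number.
kappa = L/mu = 26/20 = 1.3
Step 2: Compute the convergence rate.
r = 1 - 2/(kappa + 1) = 1 - 2*mu/(L + mu) = (L - mu)/(L + mu) = 6/46 = 0.1304


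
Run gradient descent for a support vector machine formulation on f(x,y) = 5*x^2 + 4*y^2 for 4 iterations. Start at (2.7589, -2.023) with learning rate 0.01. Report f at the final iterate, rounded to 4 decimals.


Gradient descent on f(x,y) = 5*x^2 + 4*y^2.
Starting point: (2.7589, -2.023), alpha = 0.01
Step 1: grad_x = 2*5*2.7589 = 27.589, grad_y = 2*4*-2.023 = -16.184
  x_1 = 2.7589 - 0.01*27.589 = 2.483
  y_1 = -2.023 - 0.01*-16.184 = -1.8612
Step 2: grad_x = 2*5*2.483 = 24.8301, grad_y = 2*4*-1.8612 = -14.8893
  x_2 = 2.483 - 0.01*24.8301 = 2.2347
  y_2 = -1.8612 - 0.01*-14.8893 = -1.7123
Step 3: grad_x = 2*5*2.2347 = 22.3471, grad_y = 2*4*-1.7123 = -13.6981
  x_3 = 2.2347 - 0.01*22.3471 = 2.0112
  y_3 = -1.7123 - 0.01*-13.6981 = -1.5753
Step 4: grad_x = 2*5*2.0112 = 20.1124, grad_y = 2*4*-1.5753 = -12.6023
  x_4 = 2.0112 - 0.01*20.1124 = 1.8101
  y_4 = -1.5753 - 0.01*-12.6023 = -1.4493
f(1.8101, -1.4493) = 5*1.8101^2 + 4*(-1.4493)^2 = 24.784


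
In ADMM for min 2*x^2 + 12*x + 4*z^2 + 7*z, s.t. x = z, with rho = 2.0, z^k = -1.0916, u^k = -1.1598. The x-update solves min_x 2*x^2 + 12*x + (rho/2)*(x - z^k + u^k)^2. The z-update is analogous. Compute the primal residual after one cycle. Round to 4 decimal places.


ADMM iteration with rho = 2.0, z^k = -1.0916, u^k = -1.1598
Step 1: x-update.
Minimize 2*x^2 + 12*x + (2.0/2)*(x + 1.0916 - 1.1598)^2
FOC: (2*2 + 2.0)*x = -12 + 2.0*(-1.0916 + 1.1598)
x^{k+1} = -1.9773
Step 2: z-update.
Minimize 4*z^2 + 7*z + (2.0/2)*(-1.9773 - z - 1.1598)^2
FOC: (2*4 + 2.0)*z = -7 + 2.0*(-1.9773 - 1.1598)
z^{k+1} = -1.3274
Step 3: u-update.
u^{k+1} = -1.1598 - 1.9773 + 1.3274 = -1.8097
Step 4: Primal residual = |-1.9773 + 1.3274| = 0.6499


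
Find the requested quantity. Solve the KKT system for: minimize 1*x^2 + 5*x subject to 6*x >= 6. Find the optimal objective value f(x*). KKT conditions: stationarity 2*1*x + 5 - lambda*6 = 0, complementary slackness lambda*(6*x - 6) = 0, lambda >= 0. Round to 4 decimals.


Step 1: Try lambda = 0 (constraint inactive).
x_unc = -5/(2*1) = -2.5
Check: 6*-2.5 = -15.0 < 6 -- violated!
Step 2: Constraint must be active: 6*x = 6
x* = 6/6 = 1.0
lambda = (2*1*1.0 + 5)/6 = 1.1667
Step 3: Compute optimal value.
f(x*) = 1*1.0^2 + 5*1.0 = 6.0


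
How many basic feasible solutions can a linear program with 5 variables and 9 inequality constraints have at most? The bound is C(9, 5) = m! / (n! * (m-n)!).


Each vertex corresponds to some choice of n active constraints out of m, so the number of vertices is at most C(m, n) = m! / (n!(m-n)!).
m = 9, n = 5
Numerator: 9 * 8 * 7 * 6 * 5
Denominator: 5! = 120
C(9, 5) = 126


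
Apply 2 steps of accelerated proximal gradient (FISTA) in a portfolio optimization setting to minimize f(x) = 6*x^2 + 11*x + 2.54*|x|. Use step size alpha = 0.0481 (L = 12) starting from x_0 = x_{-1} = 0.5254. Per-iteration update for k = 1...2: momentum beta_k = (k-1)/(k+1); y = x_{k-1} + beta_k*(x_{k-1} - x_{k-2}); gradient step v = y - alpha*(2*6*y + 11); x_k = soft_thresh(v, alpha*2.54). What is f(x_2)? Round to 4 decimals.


FISTA on f(x) = 6*x^2 + 11*x + 2.54*|x|
L = 12, alpha = 0.0481
Iteration 1: beta = 0.0, y = 0.5254 + 0.0*(0.5254 - 0.5254) = 0.5254
  grad(y) = 17.3048, v = y - alpha*grad = -0.307
  prox(v) = soft_thresh(-0.307, 0.1222) = -0.1848
Iteration 2: beta = 0.3333, y = -0.1848 + 0.3333*(-0.1848 - 0.5254) = -0.4215
  grad(y) = 5.9418, v = y - alpha*grad = -0.7073
  prox(v) = soft_thresh(-0.7073, 0.1222) = -0.5851
f(x_2) = 6*(-0.5851)^2 + 11*(-0.5851) + 2.54*|-0.5851| = -2.896


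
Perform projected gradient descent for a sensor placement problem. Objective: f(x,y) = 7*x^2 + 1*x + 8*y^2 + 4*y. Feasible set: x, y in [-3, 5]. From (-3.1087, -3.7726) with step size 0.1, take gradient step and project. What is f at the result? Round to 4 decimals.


Step 1: Compute gradient at (-3.1087, -3.7726).
grad_x = 2*7*-3.1087 + 1 = -42.5218
grad_y = 2*8*-3.7726 + 4 = -56.3616
Step 2: Gradient step.
x_raw = -3.1087 - 0.1*-42.5218 = 1.1435
y_raw = -3.7726 - 0.1*-56.3616 = 1.8636
Step 3: Project onto [-3, 5].
x_proj = clip(1.1435) = 1.1435
y_proj = clip(1.8636) = 1.8636
Step 4: Evaluate f.
f(1.1435, 1.8636) = 45.5334


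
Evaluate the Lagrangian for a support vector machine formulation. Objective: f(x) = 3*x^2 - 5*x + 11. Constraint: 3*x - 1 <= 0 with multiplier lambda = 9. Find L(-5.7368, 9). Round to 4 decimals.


Step 1: Evaluate f(x).
f(-5.7368) = 3*(-5.7368)^2 - 5*(-5.7368) + 11 = 138.4166
Step 2: Evaluate g(x).
g(-5.7368) = 3*-5.7368 - 1 = -18.2104
Step 3: Compute Lagrangian.
L = 138.4166 + 9*-18.2104 = -25.477


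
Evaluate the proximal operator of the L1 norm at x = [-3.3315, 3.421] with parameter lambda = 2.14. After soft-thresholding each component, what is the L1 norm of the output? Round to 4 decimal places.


Soft-thresholding with lambda = 2.14:
prox(-3.3315) = sign(-3.3315)*max(|-3.3315| - 2.14, 0) = -1.1915
prox(3.421) = sign(3.421)*max(|3.421| - 2.14, 0) = 1.281
prox(x) = [-1.1915, 1.281]
||prox(x)||_1 = 1.1915 + 1.281 = 2.4725


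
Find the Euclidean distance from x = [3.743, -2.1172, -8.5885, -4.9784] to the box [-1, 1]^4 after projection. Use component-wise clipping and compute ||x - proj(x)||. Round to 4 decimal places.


Project each component onto [-1, 1].
clip(3.743) = 1.0, clip(-2.1172) = -1.0, clip(-8.5885) = -1.0, clip(-4.9784) = -1.0
Projection = [1.0, -1.0, -1.0, -1.0]
Squared diffs: [7.524, 1.2481, 57.5853, 15.8277]
Distance = sqrt(82.1851) = 9.0656


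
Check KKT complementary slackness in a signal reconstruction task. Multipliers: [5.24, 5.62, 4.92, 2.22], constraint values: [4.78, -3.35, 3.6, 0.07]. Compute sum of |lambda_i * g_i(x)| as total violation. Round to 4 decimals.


KKT complementary slackness check:
lambda_1 * g_1 = 5.24 * 4.78 = 25.0472
lambda_2 * g_2 = 5.62 * -3.35 = -18.827
lambda_3 * g_3 = 4.92 * 3.6 = 17.712
lambda_4 * g_4 = 2.22 * 0.07 = 0.1554
Total violation = 25.0472 + 18.827 + 17.712 + 0.1554 = 61.7416


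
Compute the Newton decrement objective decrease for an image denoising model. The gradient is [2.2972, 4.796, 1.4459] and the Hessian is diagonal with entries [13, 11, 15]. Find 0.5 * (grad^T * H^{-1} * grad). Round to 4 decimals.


Step 1: H is diagonal, so H^(-1) * g = [0.1767, 0.436, 0.0964].
Step 2: g^T H^(-1) g = sum_i g_i^2 / H_ii
  = (2.2972)^2/13 + (4.796)^2/11 + (1.4459)^2/15
  = 0.4059 + 2.0911 + 0.1394 = 2.6364
Step 3: Objective decrease = 0.5 * g^T H^(-1) g = 1.3182


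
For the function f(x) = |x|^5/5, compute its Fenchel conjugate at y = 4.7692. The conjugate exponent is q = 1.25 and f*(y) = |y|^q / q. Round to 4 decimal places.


The conjugate exponent q satisfies 1/p + 1/q = 1.
p = 5, so q = 5/(5 - 1) = 1.25
|y|^q = 4.7692^1.25 = 7.0479
f*(4.7692) = 7.0479 / 1.25 = 5.6383


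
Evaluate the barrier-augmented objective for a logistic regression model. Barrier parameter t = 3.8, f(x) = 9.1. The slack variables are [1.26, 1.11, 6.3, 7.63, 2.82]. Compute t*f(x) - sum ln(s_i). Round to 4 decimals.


Step 1: Compute log-barrier.
ln values: [0.2311, 0.1044, 1.8405, 2.0321, 1.0367]
phi = -(0.2311 + 0.1044 + 1.8405 + 2.0321 + 1.0367) = -5.2448
Step 2: Compute augmented objective.
t*f(x) = 3.8*9.1 = 34.58
Total = 34.58 - 5.2448 = 29.3352


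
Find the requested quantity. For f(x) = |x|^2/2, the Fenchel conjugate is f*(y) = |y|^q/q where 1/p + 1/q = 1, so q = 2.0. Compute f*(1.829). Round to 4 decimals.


The conjugate exponent q satisfies 1/p + 1/q = 1.
p = 2, so q = 2/(2 - 1) = 2.0
|y|^q = 1.829^2.0 = 3.3452
f*(1.829) = 3.3452 / 2.0 = 1.6726


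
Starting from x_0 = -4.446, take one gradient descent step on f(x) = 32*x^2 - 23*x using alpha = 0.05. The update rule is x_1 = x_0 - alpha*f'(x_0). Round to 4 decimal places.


We compute the gradient at x_0 and apply the update.
f'(x) = 64*x - 23
f'(-4.446) = 64*-4.446 - 23 = -307.544
x_1 = -4.446 - 0.05*-307.544 = 10.9312


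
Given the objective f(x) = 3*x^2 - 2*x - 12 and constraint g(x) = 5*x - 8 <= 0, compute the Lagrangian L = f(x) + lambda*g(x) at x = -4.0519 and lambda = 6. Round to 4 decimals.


Step 1: Evaluate f(x).
f(-4.0519) = 3*(-4.0519)^2 - 2*(-4.0519) - 12 = 45.3575
Step 2: Evaluate g(x).
g(-4.0519) = 5*-4.0519 - 8 = -28.2595
Step 3: Compute Lagrangian.
L = 45.3575 + 6*-28.2595 = -124.1995


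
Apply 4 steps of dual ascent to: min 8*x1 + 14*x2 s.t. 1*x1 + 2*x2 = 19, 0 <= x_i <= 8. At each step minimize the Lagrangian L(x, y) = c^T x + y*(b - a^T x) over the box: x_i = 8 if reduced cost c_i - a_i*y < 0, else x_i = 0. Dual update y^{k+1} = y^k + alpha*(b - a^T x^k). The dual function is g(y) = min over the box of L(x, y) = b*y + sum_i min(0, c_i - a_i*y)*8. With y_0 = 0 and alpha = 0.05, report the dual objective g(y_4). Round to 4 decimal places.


Dual ascent for LP: min 8*x1 + 14*x2, 1*x1 + 2*x2 = 19, 0 <= x_i <= 8
Step 1: y^k = 0.0, reduced costs: (8.0, 14.0)
  x^k = (0.0, 0.0), subgradient = b - a^T x = 19.0
  y^{k+1} = 0.0 + 0.05*19.0 = 0.95
Step 2: y^k = 0.95, reduced costs: (7.05, 12.1)
  x^k = (0.0, 0.0), subgradient = b - a^T x = 19.0
  y^{k+1} = 0.95 + 0.05*19.0 = 1.9
Step 3: y^k = 1.9, reduced costs: (6.1, 10.2)
  x^k = (0.0, 0.0), subgradient = b - a^T x = 19.0
  y^{k+1} = 1.9 + 0.05*19.0 = 2.85
Step 4: y^k = 2.85, reduced costs: (5.15, 8.3)
  x^k = (0.0, 0.0), subgradient = b - a^T x = 19.0
  y^{k+1} = 2.85 + 0.05*19.0 = 3.8
Dual objective at y_4 = 3.8: reduced costs (4.2, 6.4), box minimizer x = (0.0, 0.0)
g(y_4) = b*y + (c1 - a1*y)*x1 + (c2 - a2*y)*x2 = 19*3.8 + 4.2*0.0 + 6.4*0.0 = 72.2 + 0.0 + 0.0 = 72.2


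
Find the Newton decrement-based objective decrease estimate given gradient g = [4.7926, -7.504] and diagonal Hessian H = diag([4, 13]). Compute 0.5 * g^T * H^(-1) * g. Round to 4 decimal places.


Step 1: H is diagonal, so H^(-1) * g = [1.1982, -0.5772].
Step 2: g^T H^(-1) g = sum_i g_i^2 / H_ii
  = (4.7926)^2/4 + (-7.504)^2/13
  = 5.7423 + 4.3315 = 10.0738
Step 3: Objective decrease = 0.5 * g^T H^(-1) g = 5.0369


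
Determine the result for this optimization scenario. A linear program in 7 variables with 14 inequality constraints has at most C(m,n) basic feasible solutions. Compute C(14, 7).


Each vertex corresponds to some choice of n active constraints out of m, so the number of vertices is at most C(m, n) = m! / (n!(m-n)!).
m = 14, n = 7
Numerator: 14 * 13 * 12 * 11 * 10 * 9 * 8
Denominator: 7! = 5040
C(14, 7) = 3432


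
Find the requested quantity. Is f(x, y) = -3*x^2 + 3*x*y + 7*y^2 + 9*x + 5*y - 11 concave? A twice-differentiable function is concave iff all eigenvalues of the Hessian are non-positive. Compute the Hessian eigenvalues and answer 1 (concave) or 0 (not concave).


The Hessian of f(x,y) = -3*x^2 + 3*x*y + 7*y^2 + 9*x + 5*y - 11 is:
H = [[-6, 3], [3, 14]]
Trace = -6 + 14 = 8
Determinant = -6*14 - (3)^2 = -93
Discriminant = (8)^2 - 4*-93 = 436.0
Eigenvalues: lambda_1 = -6.4403, lambda_2 = 14.4403
The function is not concave.

0


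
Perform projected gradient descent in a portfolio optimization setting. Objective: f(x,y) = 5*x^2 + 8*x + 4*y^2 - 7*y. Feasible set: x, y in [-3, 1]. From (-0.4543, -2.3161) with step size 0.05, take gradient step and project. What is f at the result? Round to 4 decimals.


Step 1: Compute gradient at (-0.4543, -2.3161).
grad_x = 2*5*-0.4543 + 8 = 3.457
grad_y = 2*4*-2.3161 - 7 = -25.5288
Step 2: Gradient step.
x_raw = -0.4543 - 0.05*3.457 = -0.6272
y_raw = -2.3161 - 0.05*-25.5288 = -1.0397
Step 3: Project onto [-3, 1].
x_proj = clip(-0.6272) = -0.6272
y_proj = clip(-1.0397) = -1.0397
Step 4: Evaluate f.
f(-0.6272, -1.0397) = 8.5506


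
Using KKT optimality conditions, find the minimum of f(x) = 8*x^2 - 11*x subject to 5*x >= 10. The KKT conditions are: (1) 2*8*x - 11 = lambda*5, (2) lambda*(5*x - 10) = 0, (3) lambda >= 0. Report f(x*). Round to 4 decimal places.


Step 1: Try lambda = 0 (constraint inactive).
x_unc = 11/(2*8) = 0.6875
Check: 5*0.6875 = 3.4375 < 10 -- violated!
Step 2: Constraint must be active: 5*x = 10
x* = 10/5 = 2.0
lambda = (2*8*2.0 - 11)/5 = 4.2
Step 3: Compute optimal value.
f(x*) = 8*2.0^2 - 11*2.0 = 10.0


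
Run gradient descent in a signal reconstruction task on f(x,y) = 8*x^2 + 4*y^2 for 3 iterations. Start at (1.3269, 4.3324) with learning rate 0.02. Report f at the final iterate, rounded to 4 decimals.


Gradient descent on f(x,y) = 8*x^2 + 4*y^2.
Starting point: (1.3269, 4.3324), alpha = 0.02
Step 1: grad_x = 2*8*1.3269 = 21.2304, grad_y = 2*4*4.3324 = 34.6592
  x_1 = 1.3269 - 0.02*21.2304 = 0.9023
  y_1 = 4.3324 - 0.02*34.6592 = 3.6392
Step 2: grad_x = 2*8*0.9023 = 14.4367, grad_y = 2*4*3.6392 = 29.1137
  x_2 = 0.9023 - 0.02*14.4367 = 0.6136
  y_2 = 3.6392 - 0.02*29.1137 = 3.0569
Step 3: grad_x = 2*8*0.6136 = 9.8169, grad_y = 2*4*3.0569 = 24.4555
  x_3 = 0.6136 - 0.02*9.8169 = 0.4172
  y_3 = 3.0569 - 0.02*24.4555 = 2.5678
f(0.4172, 2.5678) = 8*0.4172^2 + 4*2.5678^2 = 27.7676


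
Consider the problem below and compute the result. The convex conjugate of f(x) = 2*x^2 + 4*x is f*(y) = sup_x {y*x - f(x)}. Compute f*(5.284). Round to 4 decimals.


f*(y) = sup_x {y*x - a*x^2 - b*x} = sup_x {(y-b)*x - a*x^2}
FOC: (y - b) - 2a*x = 0 => x* = (y - b)/(2a)
x* = (5.284 - 4)/(2*2) = 0.321
f*(5.284) = (y-b)^2/(4a) = (5.284 - 4)^2/(4*2)
= 1.6487/8 = 0.2061


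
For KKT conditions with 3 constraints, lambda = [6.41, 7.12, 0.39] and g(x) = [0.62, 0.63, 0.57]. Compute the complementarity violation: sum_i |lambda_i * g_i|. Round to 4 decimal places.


KKT complementary slackness check:
lambda_1 * g_1 = 6.41 * 0.62 = 3.9742
lambda_2 * g_2 = 7.12 * 0.63 = 4.4856
lambda_3 * g_3 = 0.39 * 0.57 = 0.2223
Total violation = 3.9742 + 4.4856 + 0.2223 = 8.6821


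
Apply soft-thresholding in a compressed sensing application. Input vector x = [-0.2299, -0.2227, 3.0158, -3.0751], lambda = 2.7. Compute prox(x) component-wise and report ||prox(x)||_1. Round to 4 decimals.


Soft-thresholding with lambda = 2.7:
prox(-0.2299) = sign(-0.2299)*max(|-0.2299| - 2.7, 0) = 0.0
prox(-0.2227) = sign(-0.2227)*max(|-0.2227| - 2.7, 0) = 0.0
prox(3.0158) = sign(3.0158)*max(|3.0158| - 2.7, 0) = 0.3158
prox(-3.0751) = sign(-3.0751)*max(|-3.0751| - 2.7, 0) = -0.3751
prox(x) = [0.0, 0.0, 0.3158, -0.3751]
||prox(x)||_1 = 0.0 + 0.0 + 0.3158 + 0.3751 = 0.6909


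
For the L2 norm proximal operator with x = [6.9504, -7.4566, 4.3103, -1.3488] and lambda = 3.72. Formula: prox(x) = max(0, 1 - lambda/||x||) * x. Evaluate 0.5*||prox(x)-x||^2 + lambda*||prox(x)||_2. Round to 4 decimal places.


Step 1: Compute ||x||.
||x|| = 11.1493
Step 2: Compute scaling factor.
scale = max(0, 1 - 3.72/11.1493) = 0.6663
Step 3: prox(x) = [4.6314, -4.9687, 2.8722, -0.8988]
||prox(x)|| = 7.4293
Step 4: Proximal objective.
0.5*||prox-x||^2 = 6.9192
lambda*||prox|| = 27.637
Total = 34.5562


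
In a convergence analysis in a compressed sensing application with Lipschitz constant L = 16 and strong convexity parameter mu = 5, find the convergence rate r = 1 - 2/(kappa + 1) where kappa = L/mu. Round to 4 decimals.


Step 1: Compute the condition number.
kappa = L/mu = 16/5 = 3.2
Step 2: Compute the convergence rate.
r = 1 - 2/(kappa + 1) = 1 - 2*mu/(L + mu) = (L - mu)/(L + mu) = 11/21 = 0.5238
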